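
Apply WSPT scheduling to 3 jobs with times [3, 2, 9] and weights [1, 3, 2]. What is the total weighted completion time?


Compute p/w ratios and sort ascending (WSPT): [(2, 3), (3, 1), (9, 2)]
Compute weighted completion times:
  Job (p=2,w=3): C=2, w*C=3*2=6
  Job (p=3,w=1): C=5, w*C=1*5=5
  Job (p=9,w=2): C=14, w*C=2*14=28
Total weighted completion time = 39

39


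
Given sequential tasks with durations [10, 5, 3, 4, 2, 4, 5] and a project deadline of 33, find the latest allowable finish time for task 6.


LF(activity 6) = deadline - sum of successor durations
Successors: activities 7 through 7 with durations [5]
Sum of successor durations = 5
LF = 33 - 5 = 28

28


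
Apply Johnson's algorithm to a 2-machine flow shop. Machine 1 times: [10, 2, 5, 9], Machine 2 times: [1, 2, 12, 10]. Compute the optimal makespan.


Apply Johnson's rule:
  Group 1 (a <= b): [(2, 2, 2), (3, 5, 12), (4, 9, 10)]
  Group 2 (a > b): [(1, 10, 1)]
Optimal job order: [2, 3, 4, 1]
Schedule:
  Job 2: M1 done at 2, M2 done at 4
  Job 3: M1 done at 7, M2 done at 19
  Job 4: M1 done at 16, M2 done at 29
  Job 1: M1 done at 26, M2 done at 30
Makespan = 30

30


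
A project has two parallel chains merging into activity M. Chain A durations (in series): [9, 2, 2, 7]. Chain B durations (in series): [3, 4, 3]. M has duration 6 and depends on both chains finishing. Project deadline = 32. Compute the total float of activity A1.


Forward pass: ES(A1) = sum of predecessors on chain A = 0
EF = ES + duration = 0 + 9 = 9
Backward pass: LF(M) = deadline = 32; LS(M) = 32 - 6 = 26
LF(A1) = LS(M) - sum(successors on chain A) = 26 - 11 = 15
LS = LF - duration = 15 - 9 = 6
Total float = LS - ES = 6 - 0 = 6

6


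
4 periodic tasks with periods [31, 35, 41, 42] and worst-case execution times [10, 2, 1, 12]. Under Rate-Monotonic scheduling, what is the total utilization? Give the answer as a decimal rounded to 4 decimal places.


Compute individual utilizations (exact fractions):
  Task 1: C/T = 10/31 (approx. 0.3226)
  Task 2: C/T = 2/35 (approx. 0.0571)
  Task 3: C/T = 1/41 (approx. 0.0244)
  Task 4: C/T = 12/42 = 2/7 (approx. 0.2857)
Total utilization U = 10/31 + 2/35 + 1/41 + 2/7 = 30687/44485
Rounded to 4 decimal places: U = 0.6898
RM (Liu & Layland) bound for 4 tasks = 0.756828; compare with U = 30687/44485 (approx. 0.689828)
U <= bound, so schedulable by RM sufficient condition.

0.6898


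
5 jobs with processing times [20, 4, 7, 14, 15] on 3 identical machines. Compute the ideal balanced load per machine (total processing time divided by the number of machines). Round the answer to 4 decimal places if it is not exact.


Total processing time = 20 + 4 + 7 + 14 + 15 = 60
Number of machines = 3
Ideal balanced load = 60 / 3 = 20.0

20.0


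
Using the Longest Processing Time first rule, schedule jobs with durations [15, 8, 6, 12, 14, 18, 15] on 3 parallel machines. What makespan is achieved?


Sort jobs in decreasing order (LPT): [18, 15, 15, 14, 12, 8, 6]
Assign each job to the least loaded machine:
  Machine 1: jobs [18, 8, 6], load = 32
  Machine 2: jobs [15, 14], load = 29
  Machine 3: jobs [15, 12], load = 27
Makespan = max load = 32

32


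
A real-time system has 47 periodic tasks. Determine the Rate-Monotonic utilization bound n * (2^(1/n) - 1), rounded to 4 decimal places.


Compute 2^(1/47) = 1.0148570979
Subtract 1: 1.0148570979 - 1 = 0.0148570979
Multiply by n: 47 * 0.0148570979 = 0.6982836013
Round to 4 dp: 0.6983

0.6983


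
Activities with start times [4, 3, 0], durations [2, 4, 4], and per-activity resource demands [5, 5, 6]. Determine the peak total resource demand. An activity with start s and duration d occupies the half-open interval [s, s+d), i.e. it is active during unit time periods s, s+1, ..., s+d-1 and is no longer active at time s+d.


Each activity i is active on [start_i, start_i + duration_i).
Compute total resource usage per time slot:
  t=0: active resources = [6], total = 6
  t=1: active resources = [6], total = 6
  t=2: active resources = [6], total = 6
  t=3: active resources = [5, 6], total = 11
  t=4: active resources = [5, 5], total = 10
  t=5: active resources = [5, 5], total = 10
  t=6: active resources = [5], total = 5
Peak resource demand = 11

11


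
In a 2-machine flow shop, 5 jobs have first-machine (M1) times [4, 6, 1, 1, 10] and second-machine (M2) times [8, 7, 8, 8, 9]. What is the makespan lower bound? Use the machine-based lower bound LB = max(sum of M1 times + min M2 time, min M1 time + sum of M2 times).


LB1 = sum(M1 times) + min(M2 times) = 22 + 7 = 29
LB2 = min(M1 times) + sum(M2 times) = 1 + 40 = 41
Lower bound = max(LB1, LB2) = max(29, 41) = 41

41


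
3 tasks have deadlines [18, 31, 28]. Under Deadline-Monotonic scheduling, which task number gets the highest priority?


Sort tasks by relative deadline (ascending):
  Task 1: deadline = 18
  Task 3: deadline = 28
  Task 2: deadline = 31
Priority order (highest first): [1, 3, 2]
Highest priority task = 1

1


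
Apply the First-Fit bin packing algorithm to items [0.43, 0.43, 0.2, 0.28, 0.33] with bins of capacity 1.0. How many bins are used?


Place items sequentially using First-Fit:
  Item 0.43 -> new Bin 1
  Item 0.43 -> Bin 1 (now 0.86)
  Item 0.2 -> new Bin 2
  Item 0.28 -> Bin 2 (now 0.48)
  Item 0.33 -> Bin 2 (now 0.81)
Total bins used = 2

2


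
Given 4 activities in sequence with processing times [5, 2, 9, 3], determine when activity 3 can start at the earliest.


Activity 3 starts after activities 1 through 2 complete.
Predecessor durations: [5, 2]
ES = 5 + 2 = 7

7


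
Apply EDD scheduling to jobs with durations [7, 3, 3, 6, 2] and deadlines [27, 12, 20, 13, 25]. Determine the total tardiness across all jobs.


Sort by due date (EDD order): [(3, 12), (6, 13), (3, 20), (2, 25), (7, 27)]
Compute completion times and tardiness:
  Job 1: p=3, d=12, C=3, tardiness=max(0,3-12)=0
  Job 2: p=6, d=13, C=9, tardiness=max(0,9-13)=0
  Job 3: p=3, d=20, C=12, tardiness=max(0,12-20)=0
  Job 4: p=2, d=25, C=14, tardiness=max(0,14-25)=0
  Job 5: p=7, d=27, C=21, tardiness=max(0,21-27)=0
Total tardiness = 0

0


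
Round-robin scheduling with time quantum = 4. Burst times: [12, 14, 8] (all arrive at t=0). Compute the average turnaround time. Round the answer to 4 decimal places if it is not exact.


Time quantum = 4
Execution trace:
  J1 runs 4 units, time = 4
  J2 runs 4 units, time = 8
  J3 runs 4 units, time = 12
  J1 runs 4 units, time = 16
  J2 runs 4 units, time = 20
  J3 runs 4 units, time = 24
  J1 runs 4 units, time = 28
  J2 runs 4 units, time = 32
  J2 runs 2 units, time = 34
Finish times: [28, 34, 24]
Average turnaround = 86/3 = 28.6667

28.6667


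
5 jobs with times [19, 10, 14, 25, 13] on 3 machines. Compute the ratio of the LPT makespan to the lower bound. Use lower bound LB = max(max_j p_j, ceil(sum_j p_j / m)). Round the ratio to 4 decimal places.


LPT order: [25, 19, 14, 13, 10]
Machine loads after assignment: [25, 29, 27]
LPT makespan = 29
Lower bound = max(max_job, ceil(total/3)) = max(25, 27) = 27
Ratio = 29 / 27 = 1.0741

1.0741


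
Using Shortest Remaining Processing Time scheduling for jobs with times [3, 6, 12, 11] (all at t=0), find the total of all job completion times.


Since all jobs arrive at t=0, SRPT equals SPT ordering.
SPT order: [3, 6, 11, 12]
Completion times:
  Job 1: p=3, C=3
  Job 2: p=6, C=9
  Job 3: p=11, C=20
  Job 4: p=12, C=32
Total completion time = 3 + 9 + 20 + 32 = 64

64


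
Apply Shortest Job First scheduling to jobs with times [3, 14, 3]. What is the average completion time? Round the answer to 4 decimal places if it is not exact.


SJF order (ascending): [3, 3, 14]
Completion times:
  Job 1: burst=3, C=3
  Job 2: burst=3, C=6
  Job 3: burst=14, C=20
Average completion = 29/3 = 9.6667

9.6667


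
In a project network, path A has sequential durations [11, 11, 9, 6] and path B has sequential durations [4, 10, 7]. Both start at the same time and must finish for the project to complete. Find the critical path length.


Path A total = 11 + 11 + 9 + 6 = 37
Path B total = 4 + 10 + 7 = 21
Critical path = longest path = max(37, 21) = 37

37


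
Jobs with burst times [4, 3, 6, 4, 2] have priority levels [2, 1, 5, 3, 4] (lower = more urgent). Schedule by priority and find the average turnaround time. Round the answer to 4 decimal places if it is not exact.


Sort by priority (ascending = highest first):
Order: [(1, 3), (2, 4), (3, 4), (4, 2), (5, 6)]
Completion times:
  Priority 1, burst=3, C=3
  Priority 2, burst=4, C=7
  Priority 3, burst=4, C=11
  Priority 4, burst=2, C=13
  Priority 5, burst=6, C=19
Average turnaround = 53/5 = 10.6

10.6


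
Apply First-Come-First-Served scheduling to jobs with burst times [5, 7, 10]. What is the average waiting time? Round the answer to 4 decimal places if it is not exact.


FCFS order (as given): [5, 7, 10]
Waiting times:
  Job 1: wait = 0
  Job 2: wait = 5
  Job 3: wait = 12
Sum of waiting times = 17
Average waiting time = 17/3 = 5.6667

5.6667


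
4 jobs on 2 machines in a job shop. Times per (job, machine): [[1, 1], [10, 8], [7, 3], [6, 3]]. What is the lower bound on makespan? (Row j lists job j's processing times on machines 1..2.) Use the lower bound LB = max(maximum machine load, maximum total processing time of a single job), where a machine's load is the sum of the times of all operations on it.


Machine loads:
  Machine 1: 1 + 10 + 7 + 6 = 24
  Machine 2: 1 + 8 + 3 + 3 = 15
Max machine load = 24
Job totals:
  Job 1: 2
  Job 2: 18
  Job 3: 10
  Job 4: 9
Max job total = 18
Lower bound = max(24, 18) = 24

24


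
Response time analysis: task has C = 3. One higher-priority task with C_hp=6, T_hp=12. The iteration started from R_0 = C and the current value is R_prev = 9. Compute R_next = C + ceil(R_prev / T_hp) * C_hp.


R_next = C + ceil(R_prev / T_hp) * C_hp
ceil(9 / 12) = ceil(0.75) = 1
Interference = 1 * 6 = 6
R_next = 3 + 6 = 9
R_next = R_prev, so the iteration has converged (response time = 9).

9


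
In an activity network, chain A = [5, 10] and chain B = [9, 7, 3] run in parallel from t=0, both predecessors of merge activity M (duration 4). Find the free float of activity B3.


ES(B3) = sum of predecessors on chain B = 16
EF(B3) = ES + duration = 16 + 3 = 19
Successor of B3 is M. ES(M) = max(sum(A), sum(B)) = max(15, 19) = 19
Free float = ES(successor) - EF(current) = 19 - 19 = 0

0


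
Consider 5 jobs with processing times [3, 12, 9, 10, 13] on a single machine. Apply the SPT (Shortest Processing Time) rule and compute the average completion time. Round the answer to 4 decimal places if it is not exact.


Sort jobs by processing time (SPT order): [3, 9, 10, 12, 13]
Compute completion times sequentially:
  Job 1: processing = 3, completes at 3
  Job 2: processing = 9, completes at 12
  Job 3: processing = 10, completes at 22
  Job 4: processing = 12, completes at 34
  Job 5: processing = 13, completes at 47
Sum of completion times = 118
Average completion time = 118/5 = 23.6

23.6


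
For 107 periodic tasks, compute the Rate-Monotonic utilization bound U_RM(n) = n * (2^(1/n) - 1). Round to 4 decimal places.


Compute 2^(1/107) = 1.0064990387
Subtract 1: 1.0064990387 - 1 = 0.0064990387
Multiply by n: 107 * 0.0064990387 = 0.6953971409
Round to 4 dp: 0.6954

0.6954


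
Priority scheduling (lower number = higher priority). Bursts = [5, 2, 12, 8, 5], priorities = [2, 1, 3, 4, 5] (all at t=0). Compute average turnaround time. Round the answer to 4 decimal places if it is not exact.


Sort by priority (ascending = highest first):
Order: [(1, 2), (2, 5), (3, 12), (4, 8), (5, 5)]
Completion times:
  Priority 1, burst=2, C=2
  Priority 2, burst=5, C=7
  Priority 3, burst=12, C=19
  Priority 4, burst=8, C=27
  Priority 5, burst=5, C=32
Average turnaround = 87/5 = 17.4

17.4


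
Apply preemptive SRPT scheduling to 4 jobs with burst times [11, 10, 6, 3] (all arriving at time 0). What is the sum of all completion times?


Since all jobs arrive at t=0, SRPT equals SPT ordering.
SPT order: [3, 6, 10, 11]
Completion times:
  Job 1: p=3, C=3
  Job 2: p=6, C=9
  Job 3: p=10, C=19
  Job 4: p=11, C=30
Total completion time = 3 + 9 + 19 + 30 = 61

61


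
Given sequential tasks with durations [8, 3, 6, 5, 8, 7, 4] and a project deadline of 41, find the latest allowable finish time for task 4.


LF(activity 4) = deadline - sum of successor durations
Successors: activities 5 through 7 with durations [8, 7, 4]
Sum of successor durations = 19
LF = 41 - 19 = 22

22


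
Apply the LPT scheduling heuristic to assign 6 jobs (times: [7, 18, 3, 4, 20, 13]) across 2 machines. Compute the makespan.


Sort jobs in decreasing order (LPT): [20, 18, 13, 7, 4, 3]
Assign each job to the least loaded machine:
  Machine 1: jobs [20, 7, 4, 3], load = 34
  Machine 2: jobs [18, 13], load = 31
Makespan = max load = 34

34


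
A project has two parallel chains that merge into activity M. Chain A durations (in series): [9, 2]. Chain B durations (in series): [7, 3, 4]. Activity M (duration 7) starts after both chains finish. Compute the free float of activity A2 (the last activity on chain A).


ES(A2) = sum of predecessors on chain A = 9
EF(A2) = ES + duration = 9 + 2 = 11
Successor of A2 is M. ES(M) = max(sum(A), sum(B)) = max(11, 14) = 14
Free float = ES(successor) - EF(current) = 14 - 11 = 3

3


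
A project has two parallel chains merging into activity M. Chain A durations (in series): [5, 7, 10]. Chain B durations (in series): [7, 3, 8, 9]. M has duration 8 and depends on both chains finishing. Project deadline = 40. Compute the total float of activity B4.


Forward pass: ES(B4) = sum of predecessors on chain B = 18
EF = ES + duration = 18 + 9 = 27
Backward pass: LF(M) = deadline = 40; LS(M) = 40 - 8 = 32
LF(B4) = LS(M) - sum(successors on chain B) = 32 - 0 = 32
LS = LF - duration = 32 - 9 = 23
Total float = LS - ES = 23 - 18 = 5

5


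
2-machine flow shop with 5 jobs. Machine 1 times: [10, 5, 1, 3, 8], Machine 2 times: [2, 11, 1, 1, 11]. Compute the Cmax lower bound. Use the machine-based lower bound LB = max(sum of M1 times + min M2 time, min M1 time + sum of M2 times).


LB1 = sum(M1 times) + min(M2 times) = 27 + 1 = 28
LB2 = min(M1 times) + sum(M2 times) = 1 + 26 = 27
Lower bound = max(LB1, LB2) = max(28, 27) = 28

28


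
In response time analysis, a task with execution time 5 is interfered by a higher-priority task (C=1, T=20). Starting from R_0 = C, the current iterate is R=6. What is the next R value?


R_next = C + ceil(R_prev / T_hp) * C_hp
ceil(6 / 20) = ceil(0.3) = 1
Interference = 1 * 1 = 1
R_next = 5 + 1 = 6
R_next = R_prev, so the iteration has converged (response time = 6).

6


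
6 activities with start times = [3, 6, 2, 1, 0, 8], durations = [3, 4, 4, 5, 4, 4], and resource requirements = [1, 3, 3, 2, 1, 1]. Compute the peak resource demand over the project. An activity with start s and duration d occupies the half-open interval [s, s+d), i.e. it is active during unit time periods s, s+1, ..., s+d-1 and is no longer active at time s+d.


Each activity i is active on [start_i, start_i + duration_i).
Compute total resource usage per time slot:
  t=0: active resources = [1], total = 1
  t=1: active resources = [2, 1], total = 3
  t=2: active resources = [3, 2, 1], total = 6
  t=3: active resources = [1, 3, 2, 1], total = 7
  t=4: active resources = [1, 3, 2], total = 6
  t=5: active resources = [1, 3, 2], total = 6
  t=6: active resources = [3], total = 3
  t=7: active resources = [3], total = 3
  t=8: active resources = [3, 1], total = 4
  t=9: active resources = [3, 1], total = 4
  t=10: active resources = [1], total = 1
  t=11: active resources = [1], total = 1
Peak resource demand = 7

7


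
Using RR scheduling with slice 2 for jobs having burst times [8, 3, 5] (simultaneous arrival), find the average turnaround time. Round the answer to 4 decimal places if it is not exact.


Time quantum = 2
Execution trace:
  J1 runs 2 units, time = 2
  J2 runs 2 units, time = 4
  J3 runs 2 units, time = 6
  J1 runs 2 units, time = 8
  J2 runs 1 units, time = 9
  J3 runs 2 units, time = 11
  J1 runs 2 units, time = 13
  J3 runs 1 units, time = 14
  J1 runs 2 units, time = 16
Finish times: [16, 9, 14]
Average turnaround = 39/3 = 13.0

13.0


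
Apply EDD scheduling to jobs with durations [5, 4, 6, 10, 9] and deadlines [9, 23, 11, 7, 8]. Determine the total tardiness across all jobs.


Sort by due date (EDD order): [(10, 7), (9, 8), (5, 9), (6, 11), (4, 23)]
Compute completion times and tardiness:
  Job 1: p=10, d=7, C=10, tardiness=max(0,10-7)=3
  Job 2: p=9, d=8, C=19, tardiness=max(0,19-8)=11
  Job 3: p=5, d=9, C=24, tardiness=max(0,24-9)=15
  Job 4: p=6, d=11, C=30, tardiness=max(0,30-11)=19
  Job 5: p=4, d=23, C=34, tardiness=max(0,34-23)=11
Total tardiness = 59

59


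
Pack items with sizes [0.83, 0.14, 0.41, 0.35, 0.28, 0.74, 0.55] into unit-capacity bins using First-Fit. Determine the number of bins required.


Place items sequentially using First-Fit:
  Item 0.83 -> new Bin 1
  Item 0.14 -> Bin 1 (now 0.97)
  Item 0.41 -> new Bin 2
  Item 0.35 -> Bin 2 (now 0.76)
  Item 0.28 -> new Bin 3
  Item 0.74 -> new Bin 4
  Item 0.55 -> Bin 3 (now 0.83)
Total bins used = 4

4


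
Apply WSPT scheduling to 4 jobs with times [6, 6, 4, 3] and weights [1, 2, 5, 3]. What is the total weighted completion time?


Compute p/w ratios and sort ascending (WSPT): [(4, 5), (3, 3), (6, 2), (6, 1)]
Compute weighted completion times:
  Job (p=4,w=5): C=4, w*C=5*4=20
  Job (p=3,w=3): C=7, w*C=3*7=21
  Job (p=6,w=2): C=13, w*C=2*13=26
  Job (p=6,w=1): C=19, w*C=1*19=19
Total weighted completion time = 86

86


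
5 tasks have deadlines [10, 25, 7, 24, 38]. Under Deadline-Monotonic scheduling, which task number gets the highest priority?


Sort tasks by relative deadline (ascending):
  Task 3: deadline = 7
  Task 1: deadline = 10
  Task 4: deadline = 24
  Task 2: deadline = 25
  Task 5: deadline = 38
Priority order (highest first): [3, 1, 4, 2, 5]
Highest priority task = 3

3


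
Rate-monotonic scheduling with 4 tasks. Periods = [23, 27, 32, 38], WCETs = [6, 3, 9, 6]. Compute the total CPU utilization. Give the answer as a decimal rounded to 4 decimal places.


Compute individual utilizations (exact fractions):
  Task 1: C/T = 6/23 (approx. 0.2609)
  Task 2: C/T = 3/27 = 1/9 (approx. 0.1111)
  Task 3: C/T = 9/32 (approx. 0.2813)
  Task 4: C/T = 6/38 = 3/19 (approx. 0.1579)
Total utilization U = 6/23 + 1/9 + 9/32 + 3/19 = 102085/125856
Rounded to 4 decimal places: U = 0.8111
RM (Liu & Layland) bound for 4 tasks = 0.756828; compare with U = 102085/125856 (approx. 0.811125)
bound < U <= 1, so the RM sufficient condition is not met (inconclusive; an exact test such as response-time analysis is needed).

0.8111


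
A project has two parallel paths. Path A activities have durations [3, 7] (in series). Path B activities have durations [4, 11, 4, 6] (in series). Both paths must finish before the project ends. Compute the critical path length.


Path A total = 3 + 7 = 10
Path B total = 4 + 11 + 4 + 6 = 25
Critical path = longest path = max(10, 25) = 25

25


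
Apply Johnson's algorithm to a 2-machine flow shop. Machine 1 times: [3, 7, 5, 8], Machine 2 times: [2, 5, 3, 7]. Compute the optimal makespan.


Apply Johnson's rule:
  Group 1 (a <= b): []
  Group 2 (a > b): [(4, 8, 7), (2, 7, 5), (3, 5, 3), (1, 3, 2)]
Optimal job order: [4, 2, 3, 1]
Schedule:
  Job 4: M1 done at 8, M2 done at 15
  Job 2: M1 done at 15, M2 done at 20
  Job 3: M1 done at 20, M2 done at 23
  Job 1: M1 done at 23, M2 done at 25
Makespan = 25

25


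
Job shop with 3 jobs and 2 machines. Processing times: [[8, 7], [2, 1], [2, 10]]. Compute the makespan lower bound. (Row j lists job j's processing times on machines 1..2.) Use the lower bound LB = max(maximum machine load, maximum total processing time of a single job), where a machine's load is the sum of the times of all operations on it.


Machine loads:
  Machine 1: 8 + 2 + 2 = 12
  Machine 2: 7 + 1 + 10 = 18
Max machine load = 18
Job totals:
  Job 1: 15
  Job 2: 3
  Job 3: 12
Max job total = 15
Lower bound = max(18, 15) = 18

18


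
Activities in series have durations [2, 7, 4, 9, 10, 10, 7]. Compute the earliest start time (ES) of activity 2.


Activity 2 starts after activities 1 through 1 complete.
Predecessor durations: [2]
ES = 2 = 2

2


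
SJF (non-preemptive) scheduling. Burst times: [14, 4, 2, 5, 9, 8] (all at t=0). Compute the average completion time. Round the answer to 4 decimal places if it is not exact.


SJF order (ascending): [2, 4, 5, 8, 9, 14]
Completion times:
  Job 1: burst=2, C=2
  Job 2: burst=4, C=6
  Job 3: burst=5, C=11
  Job 4: burst=8, C=19
  Job 5: burst=9, C=28
  Job 6: burst=14, C=42
Average completion = 108/6 = 18.0

18.0


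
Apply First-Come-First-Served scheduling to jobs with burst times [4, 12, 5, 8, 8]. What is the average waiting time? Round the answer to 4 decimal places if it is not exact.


FCFS order (as given): [4, 12, 5, 8, 8]
Waiting times:
  Job 1: wait = 0
  Job 2: wait = 4
  Job 3: wait = 16
  Job 4: wait = 21
  Job 5: wait = 29
Sum of waiting times = 70
Average waiting time = 70/5 = 14.0

14.0


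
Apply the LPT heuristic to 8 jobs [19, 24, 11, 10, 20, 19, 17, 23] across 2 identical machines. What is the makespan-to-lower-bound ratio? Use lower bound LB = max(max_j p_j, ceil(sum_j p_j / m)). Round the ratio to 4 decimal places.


LPT order: [24, 23, 20, 19, 19, 17, 11, 10]
Machine loads after assignment: [72, 71]
LPT makespan = 72
Lower bound = max(max_job, ceil(total/2)) = max(24, 72) = 72
Ratio = 72 / 72 = 1.0

1.0


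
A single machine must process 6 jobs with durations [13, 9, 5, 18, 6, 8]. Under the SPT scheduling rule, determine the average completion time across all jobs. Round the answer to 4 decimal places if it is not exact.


Sort jobs by processing time (SPT order): [5, 6, 8, 9, 13, 18]
Compute completion times sequentially:
  Job 1: processing = 5, completes at 5
  Job 2: processing = 6, completes at 11
  Job 3: processing = 8, completes at 19
  Job 4: processing = 9, completes at 28
  Job 5: processing = 13, completes at 41
  Job 6: processing = 18, completes at 59
Sum of completion times = 163
Average completion time = 163/6 = 27.1667

27.1667


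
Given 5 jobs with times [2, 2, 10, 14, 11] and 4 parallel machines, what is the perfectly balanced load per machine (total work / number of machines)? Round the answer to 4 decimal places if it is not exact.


Total processing time = 2 + 2 + 10 + 14 + 11 = 39
Number of machines = 4
Ideal balanced load = 39 / 4 = 9.75

9.75


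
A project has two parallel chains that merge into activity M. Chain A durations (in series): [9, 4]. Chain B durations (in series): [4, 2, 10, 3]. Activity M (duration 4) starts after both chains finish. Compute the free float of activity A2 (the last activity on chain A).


ES(A2) = sum of predecessors on chain A = 9
EF(A2) = ES + duration = 9 + 4 = 13
Successor of A2 is M. ES(M) = max(sum(A), sum(B)) = max(13, 19) = 19
Free float = ES(successor) - EF(current) = 19 - 13 = 6

6


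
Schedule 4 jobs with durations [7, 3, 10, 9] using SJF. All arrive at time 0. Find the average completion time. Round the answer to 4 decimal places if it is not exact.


SJF order (ascending): [3, 7, 9, 10]
Completion times:
  Job 1: burst=3, C=3
  Job 2: burst=7, C=10
  Job 3: burst=9, C=19
  Job 4: burst=10, C=29
Average completion = 61/4 = 15.25

15.25


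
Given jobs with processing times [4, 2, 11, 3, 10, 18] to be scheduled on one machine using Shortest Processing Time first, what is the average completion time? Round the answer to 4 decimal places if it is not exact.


Sort jobs by processing time (SPT order): [2, 3, 4, 10, 11, 18]
Compute completion times sequentially:
  Job 1: processing = 2, completes at 2
  Job 2: processing = 3, completes at 5
  Job 3: processing = 4, completes at 9
  Job 4: processing = 10, completes at 19
  Job 5: processing = 11, completes at 30
  Job 6: processing = 18, completes at 48
Sum of completion times = 113
Average completion time = 113/6 = 18.8333

18.8333


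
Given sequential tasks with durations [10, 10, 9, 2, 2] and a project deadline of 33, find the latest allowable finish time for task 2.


LF(activity 2) = deadline - sum of successor durations
Successors: activities 3 through 5 with durations [9, 2, 2]
Sum of successor durations = 13
LF = 33 - 13 = 20

20


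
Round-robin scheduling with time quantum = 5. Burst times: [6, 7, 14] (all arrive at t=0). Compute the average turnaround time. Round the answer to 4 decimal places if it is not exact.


Time quantum = 5
Execution trace:
  J1 runs 5 units, time = 5
  J2 runs 5 units, time = 10
  J3 runs 5 units, time = 15
  J1 runs 1 units, time = 16
  J2 runs 2 units, time = 18
  J3 runs 5 units, time = 23
  J3 runs 4 units, time = 27
Finish times: [16, 18, 27]
Average turnaround = 61/3 = 20.3333

20.3333


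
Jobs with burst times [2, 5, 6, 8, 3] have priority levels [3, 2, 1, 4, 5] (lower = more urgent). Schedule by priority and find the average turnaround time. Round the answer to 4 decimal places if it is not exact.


Sort by priority (ascending = highest first):
Order: [(1, 6), (2, 5), (3, 2), (4, 8), (5, 3)]
Completion times:
  Priority 1, burst=6, C=6
  Priority 2, burst=5, C=11
  Priority 3, burst=2, C=13
  Priority 4, burst=8, C=21
  Priority 5, burst=3, C=24
Average turnaround = 75/5 = 15.0

15.0


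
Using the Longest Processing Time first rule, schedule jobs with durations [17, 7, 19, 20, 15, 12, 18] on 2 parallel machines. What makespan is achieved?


Sort jobs in decreasing order (LPT): [20, 19, 18, 17, 15, 12, 7]
Assign each job to the least loaded machine:
  Machine 1: jobs [20, 17, 15], load = 52
  Machine 2: jobs [19, 18, 12, 7], load = 56
Makespan = max load = 56

56


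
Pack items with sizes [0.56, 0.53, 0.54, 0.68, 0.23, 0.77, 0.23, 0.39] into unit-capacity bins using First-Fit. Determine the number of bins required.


Place items sequentially using First-Fit:
  Item 0.56 -> new Bin 1
  Item 0.53 -> new Bin 2
  Item 0.54 -> new Bin 3
  Item 0.68 -> new Bin 4
  Item 0.23 -> Bin 1 (now 0.79)
  Item 0.77 -> new Bin 5
  Item 0.23 -> Bin 2 (now 0.76)
  Item 0.39 -> Bin 3 (now 0.93)
Total bins used = 5

5


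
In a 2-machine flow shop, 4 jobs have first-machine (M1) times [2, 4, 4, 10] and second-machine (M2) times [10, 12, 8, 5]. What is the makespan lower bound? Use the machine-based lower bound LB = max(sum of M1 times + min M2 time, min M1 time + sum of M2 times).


LB1 = sum(M1 times) + min(M2 times) = 20 + 5 = 25
LB2 = min(M1 times) + sum(M2 times) = 2 + 35 = 37
Lower bound = max(LB1, LB2) = max(25, 37) = 37

37


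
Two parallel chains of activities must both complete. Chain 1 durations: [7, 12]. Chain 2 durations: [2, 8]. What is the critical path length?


Path A total = 7 + 12 = 19
Path B total = 2 + 8 = 10
Critical path = longest path = max(19, 10) = 19

19


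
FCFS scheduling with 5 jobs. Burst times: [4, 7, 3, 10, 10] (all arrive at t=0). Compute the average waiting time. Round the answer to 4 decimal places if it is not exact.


FCFS order (as given): [4, 7, 3, 10, 10]
Waiting times:
  Job 1: wait = 0
  Job 2: wait = 4
  Job 3: wait = 11
  Job 4: wait = 14
  Job 5: wait = 24
Sum of waiting times = 53
Average waiting time = 53/5 = 10.6

10.6


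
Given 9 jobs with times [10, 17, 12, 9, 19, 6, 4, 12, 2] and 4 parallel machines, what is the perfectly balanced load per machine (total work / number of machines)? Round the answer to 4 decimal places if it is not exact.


Total processing time = 10 + 17 + 12 + 9 + 19 + 6 + 4 + 12 + 2 = 91
Number of machines = 4
Ideal balanced load = 91 / 4 = 22.75

22.75


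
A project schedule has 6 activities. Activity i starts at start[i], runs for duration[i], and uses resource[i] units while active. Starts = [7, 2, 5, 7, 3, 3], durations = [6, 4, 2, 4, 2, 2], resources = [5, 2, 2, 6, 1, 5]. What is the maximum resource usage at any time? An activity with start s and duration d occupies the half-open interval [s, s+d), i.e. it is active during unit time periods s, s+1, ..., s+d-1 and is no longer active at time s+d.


Each activity i is active on [start_i, start_i + duration_i).
Compute total resource usage per time slot:
  t=0: active resources = [], total = 0
  t=1: active resources = [], total = 0
  t=2: active resources = [2], total = 2
  t=3: active resources = [2, 1, 5], total = 8
  t=4: active resources = [2, 1, 5], total = 8
  t=5: active resources = [2, 2], total = 4
  t=6: active resources = [2], total = 2
  t=7: active resources = [5, 6], total = 11
  t=8: active resources = [5, 6], total = 11
  t=9: active resources = [5, 6], total = 11
  t=10: active resources = [5, 6], total = 11
  t=11: active resources = [5], total = 5
  t=12: active resources = [5], total = 5
Peak resource demand = 11

11


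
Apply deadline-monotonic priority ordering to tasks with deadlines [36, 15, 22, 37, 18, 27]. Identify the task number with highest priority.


Sort tasks by relative deadline (ascending):
  Task 2: deadline = 15
  Task 5: deadline = 18
  Task 3: deadline = 22
  Task 6: deadline = 27
  Task 1: deadline = 36
  Task 4: deadline = 37
Priority order (highest first): [2, 5, 3, 6, 1, 4]
Highest priority task = 2

2


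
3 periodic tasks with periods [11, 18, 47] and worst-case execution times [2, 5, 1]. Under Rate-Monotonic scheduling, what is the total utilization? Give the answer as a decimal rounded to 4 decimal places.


Compute individual utilizations (exact fractions):
  Task 1: C/T = 2/11 (approx. 0.1818)
  Task 2: C/T = 5/18 (approx. 0.2778)
  Task 3: C/T = 1/47 (approx. 0.0213)
Total utilization U = 2/11 + 5/18 + 1/47 = 4475/9306
Rounded to 4 decimal places: U = 0.4809
RM (Liu & Layland) bound for 3 tasks = 0.779763; compare with U = 4475/9306 (approx. 0.480873)
U <= bound, so schedulable by RM sufficient condition.

0.4809


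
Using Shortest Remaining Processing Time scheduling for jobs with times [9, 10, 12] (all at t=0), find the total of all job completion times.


Since all jobs arrive at t=0, SRPT equals SPT ordering.
SPT order: [9, 10, 12]
Completion times:
  Job 1: p=9, C=9
  Job 2: p=10, C=19
  Job 3: p=12, C=31
Total completion time = 9 + 19 + 31 = 59

59


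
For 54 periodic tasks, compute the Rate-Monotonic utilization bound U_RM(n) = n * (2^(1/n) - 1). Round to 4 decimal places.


Compute 2^(1/54) = 1.0129187947
Subtract 1: 1.0129187947 - 1 = 0.0129187947
Multiply by n: 54 * 0.0129187947 = 0.6976149138
Round to 4 dp: 0.6976

0.6976


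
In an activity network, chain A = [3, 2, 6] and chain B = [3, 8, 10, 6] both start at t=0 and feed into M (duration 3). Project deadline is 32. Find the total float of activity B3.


Forward pass: ES(B3) = sum of predecessors on chain B = 11
EF = ES + duration = 11 + 10 = 21
Backward pass: LF(M) = deadline = 32; LS(M) = 32 - 3 = 29
LF(B3) = LS(M) - sum(successors on chain B) = 29 - 6 = 23
LS = LF - duration = 23 - 10 = 13
Total float = LS - ES = 13 - 11 = 2

2


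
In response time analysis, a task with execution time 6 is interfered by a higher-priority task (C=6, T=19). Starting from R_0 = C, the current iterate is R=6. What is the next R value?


R_next = C + ceil(R_prev / T_hp) * C_hp
ceil(6 / 19) = ceil(0.3158) = 1
Interference = 1 * 6 = 6
R_next = 6 + 6 = 12

12


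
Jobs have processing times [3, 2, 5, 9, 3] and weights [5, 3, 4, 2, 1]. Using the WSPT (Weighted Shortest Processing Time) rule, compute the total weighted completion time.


Compute p/w ratios and sort ascending (WSPT): [(3, 5), (2, 3), (5, 4), (3, 1), (9, 2)]
Compute weighted completion times:
  Job (p=3,w=5): C=3, w*C=5*3=15
  Job (p=2,w=3): C=5, w*C=3*5=15
  Job (p=5,w=4): C=10, w*C=4*10=40
  Job (p=3,w=1): C=13, w*C=1*13=13
  Job (p=9,w=2): C=22, w*C=2*22=44
Total weighted completion time = 127

127


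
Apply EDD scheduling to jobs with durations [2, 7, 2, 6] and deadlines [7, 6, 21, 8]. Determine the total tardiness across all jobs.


Sort by due date (EDD order): [(7, 6), (2, 7), (6, 8), (2, 21)]
Compute completion times and tardiness:
  Job 1: p=7, d=6, C=7, tardiness=max(0,7-6)=1
  Job 2: p=2, d=7, C=9, tardiness=max(0,9-7)=2
  Job 3: p=6, d=8, C=15, tardiness=max(0,15-8)=7
  Job 4: p=2, d=21, C=17, tardiness=max(0,17-21)=0
Total tardiness = 10

10


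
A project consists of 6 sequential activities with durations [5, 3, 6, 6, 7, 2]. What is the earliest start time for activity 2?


Activity 2 starts after activities 1 through 1 complete.
Predecessor durations: [5]
ES = 5 = 5

5


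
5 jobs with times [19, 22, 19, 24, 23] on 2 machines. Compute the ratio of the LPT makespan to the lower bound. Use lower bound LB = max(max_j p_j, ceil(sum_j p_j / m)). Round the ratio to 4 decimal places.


LPT order: [24, 23, 22, 19, 19]
Machine loads after assignment: [62, 45]
LPT makespan = 62
Lower bound = max(max_job, ceil(total/2)) = max(24, 54) = 54
Ratio = 62 / 54 = 1.1481

1.1481


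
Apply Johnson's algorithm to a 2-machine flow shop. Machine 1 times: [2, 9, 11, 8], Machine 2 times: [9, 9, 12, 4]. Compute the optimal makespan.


Apply Johnson's rule:
  Group 1 (a <= b): [(1, 2, 9), (2, 9, 9), (3, 11, 12)]
  Group 2 (a > b): [(4, 8, 4)]
Optimal job order: [1, 2, 3, 4]
Schedule:
  Job 1: M1 done at 2, M2 done at 11
  Job 2: M1 done at 11, M2 done at 20
  Job 3: M1 done at 22, M2 done at 34
  Job 4: M1 done at 30, M2 done at 38
Makespan = 38

38


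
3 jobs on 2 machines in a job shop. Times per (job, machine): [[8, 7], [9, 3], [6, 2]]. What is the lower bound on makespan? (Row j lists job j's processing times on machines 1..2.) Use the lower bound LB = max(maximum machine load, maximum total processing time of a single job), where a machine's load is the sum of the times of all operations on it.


Machine loads:
  Machine 1: 8 + 9 + 6 = 23
  Machine 2: 7 + 3 + 2 = 12
Max machine load = 23
Job totals:
  Job 1: 15
  Job 2: 12
  Job 3: 8
Max job total = 15
Lower bound = max(23, 15) = 23

23


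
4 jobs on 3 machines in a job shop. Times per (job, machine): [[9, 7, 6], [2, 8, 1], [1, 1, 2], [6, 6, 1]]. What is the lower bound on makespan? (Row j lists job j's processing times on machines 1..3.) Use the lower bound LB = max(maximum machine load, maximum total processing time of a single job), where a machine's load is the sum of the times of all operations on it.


Machine loads:
  Machine 1: 9 + 2 + 1 + 6 = 18
  Machine 2: 7 + 8 + 1 + 6 = 22
  Machine 3: 6 + 1 + 2 + 1 = 10
Max machine load = 22
Job totals:
  Job 1: 22
  Job 2: 11
  Job 3: 4
  Job 4: 13
Max job total = 22
Lower bound = max(22, 22) = 22

22


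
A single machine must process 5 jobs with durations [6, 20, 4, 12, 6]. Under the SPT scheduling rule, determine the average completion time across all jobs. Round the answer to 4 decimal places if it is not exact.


Sort jobs by processing time (SPT order): [4, 6, 6, 12, 20]
Compute completion times sequentially:
  Job 1: processing = 4, completes at 4
  Job 2: processing = 6, completes at 10
  Job 3: processing = 6, completes at 16
  Job 4: processing = 12, completes at 28
  Job 5: processing = 20, completes at 48
Sum of completion times = 106
Average completion time = 106/5 = 21.2

21.2


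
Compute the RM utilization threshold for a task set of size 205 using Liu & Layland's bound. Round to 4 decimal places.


Compute 2^(1/205) = 1.0033869285
Subtract 1: 1.0033869285 - 1 = 0.0033869285
Multiply by n: 205 * 0.0033869285 = 0.6943203425
Round to 4 dp: 0.6943

0.6943


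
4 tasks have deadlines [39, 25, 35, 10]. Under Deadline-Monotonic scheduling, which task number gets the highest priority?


Sort tasks by relative deadline (ascending):
  Task 4: deadline = 10
  Task 2: deadline = 25
  Task 3: deadline = 35
  Task 1: deadline = 39
Priority order (highest first): [4, 2, 3, 1]
Highest priority task = 4

4


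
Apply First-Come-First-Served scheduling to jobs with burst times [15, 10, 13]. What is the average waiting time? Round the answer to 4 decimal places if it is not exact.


FCFS order (as given): [15, 10, 13]
Waiting times:
  Job 1: wait = 0
  Job 2: wait = 15
  Job 3: wait = 25
Sum of waiting times = 40
Average waiting time = 40/3 = 13.3333

13.3333


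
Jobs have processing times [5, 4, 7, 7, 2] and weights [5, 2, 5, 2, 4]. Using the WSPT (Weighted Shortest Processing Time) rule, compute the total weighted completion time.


Compute p/w ratios and sort ascending (WSPT): [(2, 4), (5, 5), (7, 5), (4, 2), (7, 2)]
Compute weighted completion times:
  Job (p=2,w=4): C=2, w*C=4*2=8
  Job (p=5,w=5): C=7, w*C=5*7=35
  Job (p=7,w=5): C=14, w*C=5*14=70
  Job (p=4,w=2): C=18, w*C=2*18=36
  Job (p=7,w=2): C=25, w*C=2*25=50
Total weighted completion time = 199

199


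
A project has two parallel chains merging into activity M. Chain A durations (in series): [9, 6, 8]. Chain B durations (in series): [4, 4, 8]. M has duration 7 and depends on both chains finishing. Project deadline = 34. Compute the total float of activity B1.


Forward pass: ES(B1) = sum of predecessors on chain B = 0
EF = ES + duration = 0 + 4 = 4
Backward pass: LF(M) = deadline = 34; LS(M) = 34 - 7 = 27
LF(B1) = LS(M) - sum(successors on chain B) = 27 - 12 = 15
LS = LF - duration = 15 - 4 = 11
Total float = LS - ES = 11 - 0 = 11

11


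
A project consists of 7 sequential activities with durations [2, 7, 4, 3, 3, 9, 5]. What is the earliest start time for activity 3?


Activity 3 starts after activities 1 through 2 complete.
Predecessor durations: [2, 7]
ES = 2 + 7 = 9

9


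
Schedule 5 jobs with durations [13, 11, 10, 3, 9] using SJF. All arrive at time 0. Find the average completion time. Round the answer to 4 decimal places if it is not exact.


SJF order (ascending): [3, 9, 10, 11, 13]
Completion times:
  Job 1: burst=3, C=3
  Job 2: burst=9, C=12
  Job 3: burst=10, C=22
  Job 4: burst=11, C=33
  Job 5: burst=13, C=46
Average completion = 116/5 = 23.2

23.2


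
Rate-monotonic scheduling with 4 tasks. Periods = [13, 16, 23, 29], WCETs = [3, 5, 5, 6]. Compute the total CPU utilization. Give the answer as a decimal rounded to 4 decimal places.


Compute individual utilizations (exact fractions):
  Task 1: C/T = 3/13 (approx. 0.2308)
  Task 2: C/T = 5/16 (approx. 0.3125)
  Task 3: C/T = 5/23 (approx. 0.2174)
  Task 4: C/T = 6/29 (approx. 0.2069)
Total utilization U = 3/13 + 5/16 + 5/23 + 6/29 = 134235/138736
Rounded to 4 decimal places: U = 0.9676
RM (Liu & Layland) bound for 4 tasks = 0.756828; compare with U = 134235/138736 (approx. 0.967557)
bound < U <= 1, so the RM sufficient condition is not met (inconclusive; an exact test such as response-time analysis is needed).

0.9676


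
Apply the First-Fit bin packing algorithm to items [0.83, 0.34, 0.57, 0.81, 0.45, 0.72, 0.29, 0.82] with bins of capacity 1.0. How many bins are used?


Place items sequentially using First-Fit:
  Item 0.83 -> new Bin 1
  Item 0.34 -> new Bin 2
  Item 0.57 -> Bin 2 (now 0.91)
  Item 0.81 -> new Bin 3
  Item 0.45 -> new Bin 4
  Item 0.72 -> new Bin 5
  Item 0.29 -> Bin 4 (now 0.74)
  Item 0.82 -> new Bin 6
Total bins used = 6

6


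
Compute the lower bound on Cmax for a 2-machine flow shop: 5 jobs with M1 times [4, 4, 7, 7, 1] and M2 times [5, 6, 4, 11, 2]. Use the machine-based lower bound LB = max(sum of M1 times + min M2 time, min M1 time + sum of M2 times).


LB1 = sum(M1 times) + min(M2 times) = 23 + 2 = 25
LB2 = min(M1 times) + sum(M2 times) = 1 + 28 = 29
Lower bound = max(LB1, LB2) = max(25, 29) = 29

29


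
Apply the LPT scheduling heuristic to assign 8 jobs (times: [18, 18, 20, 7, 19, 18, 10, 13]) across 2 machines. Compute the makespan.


Sort jobs in decreasing order (LPT): [20, 19, 18, 18, 18, 13, 10, 7]
Assign each job to the least loaded machine:
  Machine 1: jobs [20, 18, 13, 10], load = 61
  Machine 2: jobs [19, 18, 18, 7], load = 62
Makespan = max load = 62

62


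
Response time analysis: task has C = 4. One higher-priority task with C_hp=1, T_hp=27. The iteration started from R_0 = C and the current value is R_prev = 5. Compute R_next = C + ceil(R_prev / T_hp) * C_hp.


R_next = C + ceil(R_prev / T_hp) * C_hp
ceil(5 / 27) = ceil(0.1852) = 1
Interference = 1 * 1 = 1
R_next = 4 + 1 = 5
R_next = R_prev, so the iteration has converged (response time = 5).

5
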